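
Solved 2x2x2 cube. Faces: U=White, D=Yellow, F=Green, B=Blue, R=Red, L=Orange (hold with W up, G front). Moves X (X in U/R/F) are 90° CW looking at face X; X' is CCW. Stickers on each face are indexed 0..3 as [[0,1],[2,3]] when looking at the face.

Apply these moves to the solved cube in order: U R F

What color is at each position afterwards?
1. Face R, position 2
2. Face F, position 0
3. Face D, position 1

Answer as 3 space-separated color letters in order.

Answer: G G R

Derivation:
After move 1 (U): U=WWWW F=RRGG R=BBRR B=OOBB L=GGOO
After move 2 (R): R=RBRB U=WRWG F=RYGY D=YBYO B=WOWB
After move 3 (F): F=GRYY U=WROG R=WBGB D=RRYO L=GYOB
Query 1: R[2] = G
Query 2: F[0] = G
Query 3: D[1] = R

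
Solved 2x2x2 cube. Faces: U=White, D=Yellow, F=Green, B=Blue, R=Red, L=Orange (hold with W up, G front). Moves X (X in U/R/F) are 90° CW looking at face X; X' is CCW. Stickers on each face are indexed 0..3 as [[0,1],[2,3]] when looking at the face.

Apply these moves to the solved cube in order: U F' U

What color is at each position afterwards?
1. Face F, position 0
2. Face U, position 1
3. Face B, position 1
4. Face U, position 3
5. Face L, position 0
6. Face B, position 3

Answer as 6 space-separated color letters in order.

Answer: Y W W W R B

Derivation:
After move 1 (U): U=WWWW F=RRGG R=BBRR B=OOBB L=GGOO
After move 2 (F'): F=RGRG U=WWBR R=YBYR D=GOYY L=GWOW
After move 3 (U): U=BWRW F=YBRG R=OOYR B=GWBB L=RGOW
Query 1: F[0] = Y
Query 2: U[1] = W
Query 3: B[1] = W
Query 4: U[3] = W
Query 5: L[0] = R
Query 6: B[3] = B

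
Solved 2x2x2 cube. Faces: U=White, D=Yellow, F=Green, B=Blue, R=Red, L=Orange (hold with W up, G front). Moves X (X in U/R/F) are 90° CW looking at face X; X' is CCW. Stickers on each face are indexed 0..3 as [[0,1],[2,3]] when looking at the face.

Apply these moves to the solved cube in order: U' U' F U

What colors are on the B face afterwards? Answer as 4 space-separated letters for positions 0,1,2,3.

After move 1 (U'): U=WWWW F=OOGG R=GGRR B=RRBB L=BBOO
After move 2 (U'): U=WWWW F=BBGG R=OORR B=GGBB L=RROO
After move 3 (F): F=GBGB U=WWOR R=WOWR D=ROYY L=RYOY
After move 4 (U): U=OWRW F=WOGB R=GGWR B=RYBB L=GBOY
Query: B face = RYBB

Answer: R Y B B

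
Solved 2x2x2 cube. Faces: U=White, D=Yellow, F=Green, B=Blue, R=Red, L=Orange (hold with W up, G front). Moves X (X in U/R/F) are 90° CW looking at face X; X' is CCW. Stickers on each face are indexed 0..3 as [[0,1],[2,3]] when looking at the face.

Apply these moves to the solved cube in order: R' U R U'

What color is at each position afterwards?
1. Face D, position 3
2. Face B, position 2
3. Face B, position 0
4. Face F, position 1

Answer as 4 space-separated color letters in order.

Answer: O W R W

Derivation:
After move 1 (R'): R=RRRR U=WBWB F=GWGW D=YGYG B=YBYB
After move 2 (U): U=WWBB F=RRGW R=YBRR B=OOYB L=GWOO
After move 3 (R): R=RYRB U=WRBW F=RGGG D=YYYO B=BOWB
After move 4 (U'): U=RWWB F=GWGG R=RGRB B=RYWB L=BOOO
Query 1: D[3] = O
Query 2: B[2] = W
Query 3: B[0] = R
Query 4: F[1] = W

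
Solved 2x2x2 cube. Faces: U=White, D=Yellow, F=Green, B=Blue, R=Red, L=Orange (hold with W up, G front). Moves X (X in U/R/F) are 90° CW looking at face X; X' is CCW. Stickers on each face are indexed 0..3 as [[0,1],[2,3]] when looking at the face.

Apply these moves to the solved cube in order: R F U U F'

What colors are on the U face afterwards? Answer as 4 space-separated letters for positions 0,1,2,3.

Answer: O O O G

Derivation:
After move 1 (R): R=RRRR U=WGWG F=GYGY D=YBYB B=WBWB
After move 2 (F): F=GGYY U=WGOO R=WRGR D=RRYB L=OYOB
After move 3 (U): U=OWOG F=WRYY R=WBGR B=OYWB L=GGOB
After move 4 (U): U=OOGW F=WBYY R=OYGR B=GGWB L=WROB
After move 5 (F'): F=BYWY U=OOOG R=RYRR D=RBYB L=WWOG
Query: U face = OOOG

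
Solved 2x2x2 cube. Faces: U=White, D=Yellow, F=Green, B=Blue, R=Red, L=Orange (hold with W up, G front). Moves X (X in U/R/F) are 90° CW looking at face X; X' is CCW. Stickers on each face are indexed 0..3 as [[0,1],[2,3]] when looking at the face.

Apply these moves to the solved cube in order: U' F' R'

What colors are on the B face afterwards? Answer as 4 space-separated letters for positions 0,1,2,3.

After move 1 (U'): U=WWWW F=OOGG R=GGRR B=RRBB L=BBOO
After move 2 (F'): F=OGOG U=WWGR R=YGYR D=BOYY L=BWOW
After move 3 (R'): R=GRYY U=WBGR F=OWOR D=BGYG B=YROB
Query: B face = YROB

Answer: Y R O B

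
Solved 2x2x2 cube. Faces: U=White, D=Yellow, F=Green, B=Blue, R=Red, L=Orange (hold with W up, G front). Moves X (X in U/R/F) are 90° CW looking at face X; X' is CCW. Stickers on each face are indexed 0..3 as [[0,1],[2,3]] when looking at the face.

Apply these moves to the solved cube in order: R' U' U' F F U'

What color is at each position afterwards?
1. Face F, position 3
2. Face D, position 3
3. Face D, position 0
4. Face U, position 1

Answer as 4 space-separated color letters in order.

After move 1 (R'): R=RRRR U=WBWB F=GWGW D=YGYG B=YBYB
After move 2 (U'): U=BBWW F=OOGW R=GWRR B=RRYB L=YBOO
After move 3 (U'): U=BWBW F=YBGW R=OORR B=GWYB L=RROO
After move 4 (F): F=GYWB U=BWOR R=BOWR D=ROYG L=RYOG
After move 5 (F): F=WGBY U=BWGY R=OORR D=WBYG L=RROO
After move 6 (U'): U=WYBG F=RRBY R=WGRR B=OOYB L=GWOO
Query 1: F[3] = Y
Query 2: D[3] = G
Query 3: D[0] = W
Query 4: U[1] = Y

Answer: Y G W Y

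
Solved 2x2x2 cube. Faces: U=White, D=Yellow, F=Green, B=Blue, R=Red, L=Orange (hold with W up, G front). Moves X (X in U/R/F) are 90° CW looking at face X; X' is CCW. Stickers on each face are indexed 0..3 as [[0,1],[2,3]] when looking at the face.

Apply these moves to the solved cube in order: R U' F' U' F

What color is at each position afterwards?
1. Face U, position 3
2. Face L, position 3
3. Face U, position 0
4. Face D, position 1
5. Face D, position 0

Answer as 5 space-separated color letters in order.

After move 1 (R): R=RRRR U=WGWG F=GYGY D=YBYB B=WBWB
After move 2 (U'): U=GGWW F=OOGY R=GYRR B=RRWB L=WBOO
After move 3 (F'): F=OYOG U=GGGR R=BYYR D=BOYB L=WWOW
After move 4 (U'): U=GRGG F=WWOG R=OYYR B=BYWB L=RROW
After move 5 (F): F=OWGW U=GRWR R=GYGR D=YOYB L=RBOO
Query 1: U[3] = R
Query 2: L[3] = O
Query 3: U[0] = G
Query 4: D[1] = O
Query 5: D[0] = Y

Answer: R O G O Y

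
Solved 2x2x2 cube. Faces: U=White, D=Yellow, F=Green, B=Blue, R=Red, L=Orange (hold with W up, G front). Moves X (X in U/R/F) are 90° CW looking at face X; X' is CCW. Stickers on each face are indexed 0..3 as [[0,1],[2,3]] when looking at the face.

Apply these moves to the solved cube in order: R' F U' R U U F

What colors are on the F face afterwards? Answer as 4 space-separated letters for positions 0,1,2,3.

Answer: W O G R

Derivation:
After move 1 (R'): R=RRRR U=WBWB F=GWGW D=YGYG B=YBYB
After move 2 (F): F=GGWW U=WBOO R=WRBR D=RRYG L=OYOG
After move 3 (U'): U=BOWO F=OYWW R=GGBR B=WRYB L=YBOG
After move 4 (R): R=BGRG U=BYWW F=ORWG D=RYYW B=OROB
After move 5 (U): U=WBWY F=BGWG R=ORRG B=YBOB L=OROG
After move 6 (U): U=WWYB F=ORWG R=YBRG B=OROB L=BGOG
After move 7 (F): F=WOGR U=WWGG R=YBBG D=RYYW L=BROY
Query: F face = WOGR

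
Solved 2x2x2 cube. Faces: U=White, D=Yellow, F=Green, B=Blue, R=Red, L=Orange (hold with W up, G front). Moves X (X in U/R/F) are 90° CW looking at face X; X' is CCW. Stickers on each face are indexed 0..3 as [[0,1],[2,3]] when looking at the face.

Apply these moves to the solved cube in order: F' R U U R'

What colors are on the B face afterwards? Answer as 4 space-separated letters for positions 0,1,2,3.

After move 1 (F'): F=GGGG U=WWRR R=YRYR D=OOYY L=OWOW
After move 2 (R): R=YYRR U=WGRG F=GOGY D=OBYB B=RBWB
After move 3 (U): U=RWGG F=YYGY R=RBRR B=OWWB L=GOOW
After move 4 (U): U=GRGW F=RBGY R=OWRR B=GOWB L=YYOW
After move 5 (R'): R=WROR U=GWGG F=RRGW D=OBYY B=BOBB
Query: B face = BOBB

Answer: B O B B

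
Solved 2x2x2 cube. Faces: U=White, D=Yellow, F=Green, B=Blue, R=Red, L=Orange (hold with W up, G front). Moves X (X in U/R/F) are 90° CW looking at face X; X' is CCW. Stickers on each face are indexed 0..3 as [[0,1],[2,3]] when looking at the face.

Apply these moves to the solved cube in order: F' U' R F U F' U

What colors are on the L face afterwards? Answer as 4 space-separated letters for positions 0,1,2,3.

After move 1 (F'): F=GGGG U=WWRR R=YRYR D=OOYY L=OWOW
After move 2 (U'): U=WRWR F=OWGG R=GGYR B=YRBB L=BBOW
After move 3 (R): R=YGRG U=WWWG F=OOGY D=OBYY B=RRRB
After move 4 (F): F=GOYO U=WWWB R=WGGG D=RYYY L=BOOB
After move 5 (U): U=WWBW F=WGYO R=RRGG B=BORB L=GOOB
After move 6 (F'): F=GOWY U=WWRG R=YRRG D=OBYY L=GWOB
After move 7 (U): U=RWGW F=YRWY R=BORG B=GWRB L=GOOB
Query: L face = GOOB

Answer: G O O B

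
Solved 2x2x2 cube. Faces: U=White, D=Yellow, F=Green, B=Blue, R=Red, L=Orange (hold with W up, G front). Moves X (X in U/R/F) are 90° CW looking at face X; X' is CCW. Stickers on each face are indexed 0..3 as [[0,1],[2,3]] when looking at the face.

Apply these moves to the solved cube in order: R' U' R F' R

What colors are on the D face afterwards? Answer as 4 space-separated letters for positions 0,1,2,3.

Answer: B B Y W

Derivation:
After move 1 (R'): R=RRRR U=WBWB F=GWGW D=YGYG B=YBYB
After move 2 (U'): U=BBWW F=OOGW R=GWRR B=RRYB L=YBOO
After move 3 (R): R=RGRW U=BOWW F=OGGG D=YYYR B=WRBB
After move 4 (F'): F=GGOG U=BORR R=YGYW D=BOYR L=YWOW
After move 5 (R): R=YYWG U=BGRG F=GOOR D=BBYW B=RROB
Query: D face = BBYW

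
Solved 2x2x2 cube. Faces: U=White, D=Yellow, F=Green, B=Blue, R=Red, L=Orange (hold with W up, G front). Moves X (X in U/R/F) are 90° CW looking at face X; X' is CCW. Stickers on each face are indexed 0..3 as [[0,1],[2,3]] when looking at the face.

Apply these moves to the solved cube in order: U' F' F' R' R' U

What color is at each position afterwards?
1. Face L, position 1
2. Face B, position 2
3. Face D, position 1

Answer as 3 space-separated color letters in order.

Answer: B G W

Derivation:
After move 1 (U'): U=WWWW F=OOGG R=GGRR B=RRBB L=BBOO
After move 2 (F'): F=OGOG U=WWGR R=YGYR D=BOYY L=BWOW
After move 3 (F'): F=GGOO U=WWYY R=OGBR D=WWYY L=BROG
After move 4 (R'): R=GROB U=WBYR F=GWOY D=WGYO B=YRWB
After move 5 (R'): R=RBGO U=WWYY F=GBOR D=WWYY B=ORGB
After move 6 (U): U=YWYW F=RBOR R=ORGO B=BRGB L=GBOG
Query 1: L[1] = B
Query 2: B[2] = G
Query 3: D[1] = W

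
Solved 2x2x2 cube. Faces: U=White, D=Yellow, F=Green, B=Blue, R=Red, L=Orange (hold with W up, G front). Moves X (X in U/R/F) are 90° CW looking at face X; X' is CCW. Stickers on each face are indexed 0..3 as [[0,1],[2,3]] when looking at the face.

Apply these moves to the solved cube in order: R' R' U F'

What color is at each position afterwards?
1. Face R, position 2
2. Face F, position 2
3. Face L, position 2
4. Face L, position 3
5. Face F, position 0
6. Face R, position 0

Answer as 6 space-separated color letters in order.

Answer: Y R O Y R W

Derivation:
After move 1 (R'): R=RRRR U=WBWB F=GWGW D=YGYG B=YBYB
After move 2 (R'): R=RRRR U=WYWY F=GBGB D=YWYW B=GBGB
After move 3 (U): U=WWYY F=RRGB R=GBRR B=OOGB L=GBOO
After move 4 (F'): F=RBRG U=WWGR R=WBYR D=BOYW L=GYOY
Query 1: R[2] = Y
Query 2: F[2] = R
Query 3: L[2] = O
Query 4: L[3] = Y
Query 5: F[0] = R
Query 6: R[0] = W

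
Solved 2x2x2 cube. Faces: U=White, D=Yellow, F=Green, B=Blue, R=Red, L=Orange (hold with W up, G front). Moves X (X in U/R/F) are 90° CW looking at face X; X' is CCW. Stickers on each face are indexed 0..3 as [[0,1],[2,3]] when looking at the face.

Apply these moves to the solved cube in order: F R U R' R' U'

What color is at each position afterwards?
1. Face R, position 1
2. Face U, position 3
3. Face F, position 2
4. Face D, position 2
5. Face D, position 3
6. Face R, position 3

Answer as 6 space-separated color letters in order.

Answer: W G G Y G O

Derivation:
After move 1 (F): F=GGGG U=WWOO R=WRWR D=RRYY L=OYOY
After move 2 (R): R=WWRR U=WGOG F=GRGY D=RBYB B=OBWB
After move 3 (U): U=OWGG F=WWGY R=OBRR B=OYWB L=GROY
After move 4 (R'): R=BROR U=OWGO F=WWGG D=RWYY B=BYBB
After move 5 (R'): R=RRBO U=OBGB F=WWGO D=RWYG B=YYWB
After move 6 (U'): U=BBOG F=GRGO R=WWBO B=RRWB L=YYOY
Query 1: R[1] = W
Query 2: U[3] = G
Query 3: F[2] = G
Query 4: D[2] = Y
Query 5: D[3] = G
Query 6: R[3] = O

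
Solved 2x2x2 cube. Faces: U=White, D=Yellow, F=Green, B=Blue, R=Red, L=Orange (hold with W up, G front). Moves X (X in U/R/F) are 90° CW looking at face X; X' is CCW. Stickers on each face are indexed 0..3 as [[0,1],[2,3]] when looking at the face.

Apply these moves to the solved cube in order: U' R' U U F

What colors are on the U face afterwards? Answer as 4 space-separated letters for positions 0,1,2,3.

After move 1 (U'): U=WWWW F=OOGG R=GGRR B=RRBB L=BBOO
After move 2 (R'): R=GRGR U=WBWR F=OWGW D=YOYG B=YRYB
After move 3 (U): U=WWRB F=GRGW R=YRGR B=BBYB L=OWOO
After move 4 (U): U=RWBW F=YRGW R=BBGR B=OWYB L=GROO
After move 5 (F): F=GYWR U=RWOR R=BBWR D=GBYG L=GYOO
Query: U face = RWOR

Answer: R W O R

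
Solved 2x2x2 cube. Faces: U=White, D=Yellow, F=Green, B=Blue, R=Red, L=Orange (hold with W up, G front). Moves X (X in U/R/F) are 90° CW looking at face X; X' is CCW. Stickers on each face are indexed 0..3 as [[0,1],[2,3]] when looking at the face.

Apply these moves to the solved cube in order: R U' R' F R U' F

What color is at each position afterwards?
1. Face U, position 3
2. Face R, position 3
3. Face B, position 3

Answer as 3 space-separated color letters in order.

Answer: R R B

Derivation:
After move 1 (R): R=RRRR U=WGWG F=GYGY D=YBYB B=WBWB
After move 2 (U'): U=GGWW F=OOGY R=GYRR B=RRWB L=WBOO
After move 3 (R'): R=YRGR U=GWWR F=OGGW D=YOYY B=BRBB
After move 4 (F): F=GOWG U=GWOB R=WRRR D=GYYY L=WYOO
After move 5 (R): R=RWRR U=GOOG F=GYWY D=GBYB B=BRWB
After move 6 (U'): U=OGGO F=WYWY R=GYRR B=RWWB L=BROO
After move 7 (F): F=WWYY U=OGOR R=GYOR D=RGYB L=BGOB
Query 1: U[3] = R
Query 2: R[3] = R
Query 3: B[3] = B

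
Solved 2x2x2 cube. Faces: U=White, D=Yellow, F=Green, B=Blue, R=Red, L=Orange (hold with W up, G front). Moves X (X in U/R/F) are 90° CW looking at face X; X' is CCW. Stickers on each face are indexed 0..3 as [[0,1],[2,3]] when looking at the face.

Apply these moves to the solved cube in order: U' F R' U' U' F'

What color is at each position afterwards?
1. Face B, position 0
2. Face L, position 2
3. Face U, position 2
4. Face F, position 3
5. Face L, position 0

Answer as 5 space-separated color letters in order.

Answer: G O B G G

Derivation:
After move 1 (U'): U=WWWW F=OOGG R=GGRR B=RRBB L=BBOO
After move 2 (F): F=GOGO U=WWOB R=WGWR D=RGYY L=BYOY
After move 3 (R'): R=GRWW U=WBOR F=GWGB D=ROYO B=YRGB
After move 4 (U'): U=BRWO F=BYGB R=GWWW B=GRGB L=YROY
After move 5 (U'): U=ROBW F=YRGB R=BYWW B=GWGB L=GROY
After move 6 (F'): F=RBYG U=ROBW R=OYRW D=RYYO L=GWOB
Query 1: B[0] = G
Query 2: L[2] = O
Query 3: U[2] = B
Query 4: F[3] = G
Query 5: L[0] = G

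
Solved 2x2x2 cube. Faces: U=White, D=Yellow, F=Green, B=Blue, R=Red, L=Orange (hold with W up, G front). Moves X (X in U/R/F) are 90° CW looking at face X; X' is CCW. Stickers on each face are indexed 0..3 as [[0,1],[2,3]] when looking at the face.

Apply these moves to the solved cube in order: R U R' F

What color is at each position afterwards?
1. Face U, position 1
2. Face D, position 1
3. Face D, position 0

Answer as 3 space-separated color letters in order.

Answer: W B W

Derivation:
After move 1 (R): R=RRRR U=WGWG F=GYGY D=YBYB B=WBWB
After move 2 (U): U=WWGG F=RRGY R=WBRR B=OOWB L=GYOO
After move 3 (R'): R=BRWR U=WWGO F=RWGG D=YRYY B=BOBB
After move 4 (F): F=GRGW U=WWOY R=GROR D=WBYY L=GYOR
Query 1: U[1] = W
Query 2: D[1] = B
Query 3: D[0] = W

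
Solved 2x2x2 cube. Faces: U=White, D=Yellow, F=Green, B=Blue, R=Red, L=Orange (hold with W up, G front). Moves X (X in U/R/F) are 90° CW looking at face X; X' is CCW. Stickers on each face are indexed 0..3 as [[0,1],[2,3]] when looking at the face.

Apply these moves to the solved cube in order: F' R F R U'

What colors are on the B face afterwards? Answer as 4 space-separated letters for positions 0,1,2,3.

After move 1 (F'): F=GGGG U=WWRR R=YRYR D=OOYY L=OWOW
After move 2 (R): R=YYRR U=WGRG F=GOGY D=OBYB B=RBWB
After move 3 (F): F=GGYO U=WGWW R=RYGR D=RYYB L=OOOB
After move 4 (R): R=GRRY U=WGWO F=GYYB D=RWYR B=WBGB
After move 5 (U'): U=GOWW F=OOYB R=GYRY B=GRGB L=WBOB
Query: B face = GRGB

Answer: G R G B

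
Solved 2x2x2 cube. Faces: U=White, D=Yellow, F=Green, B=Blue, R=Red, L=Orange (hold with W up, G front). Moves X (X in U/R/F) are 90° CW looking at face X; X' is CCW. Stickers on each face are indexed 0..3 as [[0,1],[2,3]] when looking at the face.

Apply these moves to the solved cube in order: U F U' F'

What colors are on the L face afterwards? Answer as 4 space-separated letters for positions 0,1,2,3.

Answer: O O O W

Derivation:
After move 1 (U): U=WWWW F=RRGG R=BBRR B=OOBB L=GGOO
After move 2 (F): F=GRGR U=WWOG R=WBWR D=RBYY L=GYOY
After move 3 (U'): U=WGWO F=GYGR R=GRWR B=WBBB L=OOOY
After move 4 (F'): F=YRGG U=WGGW R=BRRR D=OYYY L=OOOW
Query: L face = OOOW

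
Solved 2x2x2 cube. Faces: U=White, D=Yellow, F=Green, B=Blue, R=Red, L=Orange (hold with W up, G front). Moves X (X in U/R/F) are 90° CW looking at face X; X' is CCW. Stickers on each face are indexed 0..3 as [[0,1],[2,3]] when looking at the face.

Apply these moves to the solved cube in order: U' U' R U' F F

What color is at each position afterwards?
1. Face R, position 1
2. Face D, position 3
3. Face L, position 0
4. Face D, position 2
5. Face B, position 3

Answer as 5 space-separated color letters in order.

After move 1 (U'): U=WWWW F=OOGG R=GGRR B=RRBB L=BBOO
After move 2 (U'): U=WWWW F=BBGG R=OORR B=GGBB L=RROO
After move 3 (R): R=RORO U=WBWG F=BYGY D=YBYG B=WGWB
After move 4 (U'): U=BGWW F=RRGY R=BYRO B=ROWB L=WGOO
After move 5 (F): F=GRYR U=BGOG R=WYWO D=RBYG L=WYOB
After move 6 (F): F=YGRR U=BGBY R=OYGO D=WWYG L=WROB
Query 1: R[1] = Y
Query 2: D[3] = G
Query 3: L[0] = W
Query 4: D[2] = Y
Query 5: B[3] = B

Answer: Y G W Y B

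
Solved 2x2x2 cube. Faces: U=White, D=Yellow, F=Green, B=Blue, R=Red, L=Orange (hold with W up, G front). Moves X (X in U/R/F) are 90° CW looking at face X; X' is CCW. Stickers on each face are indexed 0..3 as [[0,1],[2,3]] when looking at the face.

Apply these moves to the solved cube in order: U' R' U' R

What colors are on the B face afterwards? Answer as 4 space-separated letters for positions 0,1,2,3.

Answer: W R R B

Derivation:
After move 1 (U'): U=WWWW F=OOGG R=GGRR B=RRBB L=BBOO
After move 2 (R'): R=GRGR U=WBWR F=OWGW D=YOYG B=YRYB
After move 3 (U'): U=BRWW F=BBGW R=OWGR B=GRYB L=YROO
After move 4 (R): R=GORW U=BBWW F=BOGG D=YYYG B=WRRB
Query: B face = WRRB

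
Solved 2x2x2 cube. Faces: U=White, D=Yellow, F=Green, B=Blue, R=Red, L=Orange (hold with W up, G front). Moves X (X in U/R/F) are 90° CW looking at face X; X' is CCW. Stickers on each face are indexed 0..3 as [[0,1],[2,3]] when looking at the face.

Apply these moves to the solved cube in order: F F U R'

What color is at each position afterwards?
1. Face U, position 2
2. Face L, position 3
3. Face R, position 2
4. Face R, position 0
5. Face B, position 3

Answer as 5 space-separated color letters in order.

Answer: Y R B B B

Derivation:
After move 1 (F): F=GGGG U=WWOO R=WRWR D=RRYY L=OYOY
After move 2 (F): F=GGGG U=WWYY R=OROR D=WWYY L=OROR
After move 3 (U): U=YWYW F=ORGG R=BBOR B=ORBB L=GGOR
After move 4 (R'): R=BRBO U=YBYO F=OWGW D=WRYG B=YRWB
Query 1: U[2] = Y
Query 2: L[3] = R
Query 3: R[2] = B
Query 4: R[0] = B
Query 5: B[3] = B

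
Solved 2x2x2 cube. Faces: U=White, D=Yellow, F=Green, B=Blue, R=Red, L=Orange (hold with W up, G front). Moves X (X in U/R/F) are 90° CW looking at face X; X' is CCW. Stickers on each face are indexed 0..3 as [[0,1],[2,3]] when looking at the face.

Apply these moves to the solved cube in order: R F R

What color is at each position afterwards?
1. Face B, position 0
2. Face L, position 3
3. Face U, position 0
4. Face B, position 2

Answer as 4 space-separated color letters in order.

After move 1 (R): R=RRRR U=WGWG F=GYGY D=YBYB B=WBWB
After move 2 (F): F=GGYY U=WGOO R=WRGR D=RRYB L=OYOB
After move 3 (R): R=GWRR U=WGOY F=GRYB D=RWYW B=OBGB
Query 1: B[0] = O
Query 2: L[3] = B
Query 3: U[0] = W
Query 4: B[2] = G

Answer: O B W G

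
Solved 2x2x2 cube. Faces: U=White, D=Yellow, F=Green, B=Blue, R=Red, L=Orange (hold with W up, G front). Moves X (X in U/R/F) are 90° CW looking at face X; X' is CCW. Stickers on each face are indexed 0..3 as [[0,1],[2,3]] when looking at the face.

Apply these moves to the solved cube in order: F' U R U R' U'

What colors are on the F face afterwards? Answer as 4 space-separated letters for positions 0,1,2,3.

Answer: Y O G R

Derivation:
After move 1 (F'): F=GGGG U=WWRR R=YRYR D=OOYY L=OWOW
After move 2 (U): U=RWRW F=YRGG R=BBYR B=OWBB L=GGOW
After move 3 (R): R=YBRB U=RRRG F=YOGY D=OBYO B=WWWB
After move 4 (U): U=RRGR F=YBGY R=WWRB B=GGWB L=YOOW
After move 5 (R'): R=WBWR U=RWGG F=YRGR D=OBYY B=OGBB
After move 6 (U'): U=WGRG F=YOGR R=YRWR B=WBBB L=OGOW
Query: F face = YOGR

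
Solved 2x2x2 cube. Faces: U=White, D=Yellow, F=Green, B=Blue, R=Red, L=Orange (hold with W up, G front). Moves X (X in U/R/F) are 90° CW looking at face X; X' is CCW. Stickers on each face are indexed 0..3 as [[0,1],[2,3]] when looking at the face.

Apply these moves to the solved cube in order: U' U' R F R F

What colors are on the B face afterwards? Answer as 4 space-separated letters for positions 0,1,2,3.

After move 1 (U'): U=WWWW F=OOGG R=GGRR B=RRBB L=BBOO
After move 2 (U'): U=WWWW F=BBGG R=OORR B=GGBB L=RROO
After move 3 (R): R=RORO U=WBWG F=BYGY D=YBYG B=WGWB
After move 4 (F): F=GBYY U=WBOR R=WOGO D=RRYG L=RYOB
After move 5 (R): R=GWOO U=WBOY F=GRYG D=RWYW B=RGBB
After move 6 (F): F=YGGR U=WBBY R=OWYO D=OGYW L=RROW
Query: B face = RGBB

Answer: R G B B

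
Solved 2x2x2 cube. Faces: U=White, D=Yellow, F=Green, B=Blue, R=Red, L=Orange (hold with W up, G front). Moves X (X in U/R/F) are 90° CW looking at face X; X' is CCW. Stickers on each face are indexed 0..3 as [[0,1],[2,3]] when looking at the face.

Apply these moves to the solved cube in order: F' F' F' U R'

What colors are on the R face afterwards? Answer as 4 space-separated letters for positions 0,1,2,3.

After move 1 (F'): F=GGGG U=WWRR R=YRYR D=OOYY L=OWOW
After move 2 (F'): F=GGGG U=WWYY R=OROR D=WWYY L=OROR
After move 3 (F'): F=GGGG U=WWOO R=WRWR D=RRYY L=OYOY
After move 4 (U): U=OWOW F=WRGG R=BBWR B=OYBB L=GGOY
After move 5 (R'): R=BRBW U=OBOO F=WWGW D=RRYG B=YYRB
Query: R face = BRBW

Answer: B R B W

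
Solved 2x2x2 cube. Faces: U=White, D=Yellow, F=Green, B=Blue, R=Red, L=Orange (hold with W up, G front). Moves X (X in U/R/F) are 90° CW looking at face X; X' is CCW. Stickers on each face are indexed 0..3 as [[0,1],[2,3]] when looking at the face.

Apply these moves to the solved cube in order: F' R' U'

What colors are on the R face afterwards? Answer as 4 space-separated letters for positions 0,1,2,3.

Answer: G W Y Y

Derivation:
After move 1 (F'): F=GGGG U=WWRR R=YRYR D=OOYY L=OWOW
After move 2 (R'): R=RRYY U=WBRB F=GWGR D=OGYG B=YBOB
After move 3 (U'): U=BBWR F=OWGR R=GWYY B=RROB L=YBOW
Query: R face = GWYY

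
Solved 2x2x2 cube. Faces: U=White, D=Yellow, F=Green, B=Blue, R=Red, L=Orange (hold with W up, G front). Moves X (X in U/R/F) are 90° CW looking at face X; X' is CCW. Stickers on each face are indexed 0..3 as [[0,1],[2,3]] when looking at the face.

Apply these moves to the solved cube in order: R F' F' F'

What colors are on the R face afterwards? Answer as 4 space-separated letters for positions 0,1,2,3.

After move 1 (R): R=RRRR U=WGWG F=GYGY D=YBYB B=WBWB
After move 2 (F'): F=YYGG U=WGRR R=BRYR D=OOYB L=OGOW
After move 3 (F'): F=YGYG U=WGBY R=OROR D=GWYB L=OROR
After move 4 (F'): F=GGYY U=WGOO R=WRGR D=RRYB L=OYOB
Query: R face = WRGR

Answer: W R G R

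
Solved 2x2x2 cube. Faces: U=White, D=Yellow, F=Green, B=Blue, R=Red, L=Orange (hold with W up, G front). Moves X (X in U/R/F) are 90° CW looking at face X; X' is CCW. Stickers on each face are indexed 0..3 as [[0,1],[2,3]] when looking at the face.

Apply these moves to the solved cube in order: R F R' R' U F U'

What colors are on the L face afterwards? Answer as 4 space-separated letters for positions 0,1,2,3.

After move 1 (R): R=RRRR U=WGWG F=GYGY D=YBYB B=WBWB
After move 2 (F): F=GGYY U=WGOO R=WRGR D=RRYB L=OYOB
After move 3 (R'): R=RRWG U=WWOW F=GGYO D=RGYY B=BBRB
After move 4 (R'): R=RGRW U=WROB F=GWYW D=RGYO B=YBGB
After move 5 (U): U=OWBR F=RGYW R=YBRW B=OYGB L=GWOB
After move 6 (F): F=YRWG U=OWBW R=BBRW D=RYYO L=GROG
After move 7 (U'): U=WWOB F=GRWG R=YRRW B=BBGB L=OYOG
Query: L face = OYOG

Answer: O Y O G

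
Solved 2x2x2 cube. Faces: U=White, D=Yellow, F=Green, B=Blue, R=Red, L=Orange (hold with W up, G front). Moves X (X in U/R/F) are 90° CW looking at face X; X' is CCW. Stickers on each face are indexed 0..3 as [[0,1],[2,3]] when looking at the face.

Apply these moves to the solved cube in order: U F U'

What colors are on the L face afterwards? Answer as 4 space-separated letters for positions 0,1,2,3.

Answer: O O O Y

Derivation:
After move 1 (U): U=WWWW F=RRGG R=BBRR B=OOBB L=GGOO
After move 2 (F): F=GRGR U=WWOG R=WBWR D=RBYY L=GYOY
After move 3 (U'): U=WGWO F=GYGR R=GRWR B=WBBB L=OOOY
Query: L face = OOOY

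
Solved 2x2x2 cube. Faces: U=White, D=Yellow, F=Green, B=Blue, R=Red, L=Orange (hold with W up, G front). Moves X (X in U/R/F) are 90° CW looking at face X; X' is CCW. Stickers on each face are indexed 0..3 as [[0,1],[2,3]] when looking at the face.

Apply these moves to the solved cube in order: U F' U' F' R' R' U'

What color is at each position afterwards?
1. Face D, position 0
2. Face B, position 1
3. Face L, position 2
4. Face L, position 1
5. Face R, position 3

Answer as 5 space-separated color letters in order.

Answer: O G O B O

Derivation:
After move 1 (U): U=WWWW F=RRGG R=BBRR B=OOBB L=GGOO
After move 2 (F'): F=RGRG U=WWBR R=YBYR D=GOYY L=GWOW
After move 3 (U'): U=WRWB F=GWRG R=RGYR B=YBBB L=OOOW
After move 4 (F'): F=WGGR U=WRRY R=OGGR D=OWYY L=OBOW
After move 5 (R'): R=GROG U=WBRY F=WRGY D=OGYR B=YBWB
After move 6 (R'): R=RGGO U=WWRY F=WBGY D=ORYY B=RBGB
After move 7 (U'): U=WYWR F=OBGY R=WBGO B=RGGB L=RBOW
Query 1: D[0] = O
Query 2: B[1] = G
Query 3: L[2] = O
Query 4: L[1] = B
Query 5: R[3] = O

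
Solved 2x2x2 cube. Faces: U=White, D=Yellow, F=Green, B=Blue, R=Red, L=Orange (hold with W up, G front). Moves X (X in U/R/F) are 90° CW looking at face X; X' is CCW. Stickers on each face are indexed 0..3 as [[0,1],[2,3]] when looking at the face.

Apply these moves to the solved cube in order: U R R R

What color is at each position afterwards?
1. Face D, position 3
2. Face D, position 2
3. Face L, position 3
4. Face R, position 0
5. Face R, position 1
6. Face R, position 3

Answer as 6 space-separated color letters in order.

Answer: G Y O B R R

Derivation:
After move 1 (U): U=WWWW F=RRGG R=BBRR B=OOBB L=GGOO
After move 2 (R): R=RBRB U=WRWG F=RYGY D=YBYO B=WOWB
After move 3 (R): R=RRBB U=WYWY F=RBGO D=YWYW B=GORB
After move 4 (R): R=BRBR U=WBWO F=RWGW D=YRYG B=YOYB
Query 1: D[3] = G
Query 2: D[2] = Y
Query 3: L[3] = O
Query 4: R[0] = B
Query 5: R[1] = R
Query 6: R[3] = R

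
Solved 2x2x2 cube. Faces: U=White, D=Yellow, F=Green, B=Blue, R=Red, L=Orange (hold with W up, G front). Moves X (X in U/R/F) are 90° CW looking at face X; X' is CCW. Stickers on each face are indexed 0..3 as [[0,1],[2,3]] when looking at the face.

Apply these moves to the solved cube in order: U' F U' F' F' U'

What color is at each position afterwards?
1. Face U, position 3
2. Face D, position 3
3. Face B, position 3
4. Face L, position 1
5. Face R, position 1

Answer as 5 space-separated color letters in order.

After move 1 (U'): U=WWWW F=OOGG R=GGRR B=RRBB L=BBOO
After move 2 (F): F=GOGO U=WWOB R=WGWR D=RGYY L=BYOY
After move 3 (U'): U=WBWO F=BYGO R=GOWR B=WGBB L=RROY
After move 4 (F'): F=YOBG U=WBGW R=GORR D=RYYY L=ROOW
After move 5 (F'): F=OGYB U=WBGR R=YORR D=OWYY L=RWOG
After move 6 (U'): U=BRWG F=RWYB R=OGRR B=YOBB L=WGOG
Query 1: U[3] = G
Query 2: D[3] = Y
Query 3: B[3] = B
Query 4: L[1] = G
Query 5: R[1] = G

Answer: G Y B G G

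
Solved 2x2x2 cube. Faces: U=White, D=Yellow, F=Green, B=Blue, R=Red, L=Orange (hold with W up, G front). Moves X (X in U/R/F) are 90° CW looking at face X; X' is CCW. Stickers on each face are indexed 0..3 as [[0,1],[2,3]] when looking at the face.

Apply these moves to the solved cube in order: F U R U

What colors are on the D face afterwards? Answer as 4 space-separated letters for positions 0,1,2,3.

After move 1 (F): F=GGGG U=WWOO R=WRWR D=RRYY L=OYOY
After move 2 (U): U=OWOW F=WRGG R=BBWR B=OYBB L=GGOY
After move 3 (R): R=WBRB U=OROG F=WRGY D=RBYO B=WYWB
After move 4 (U): U=OOGR F=WBGY R=WYRB B=GGWB L=WROY
Query: D face = RBYO

Answer: R B Y O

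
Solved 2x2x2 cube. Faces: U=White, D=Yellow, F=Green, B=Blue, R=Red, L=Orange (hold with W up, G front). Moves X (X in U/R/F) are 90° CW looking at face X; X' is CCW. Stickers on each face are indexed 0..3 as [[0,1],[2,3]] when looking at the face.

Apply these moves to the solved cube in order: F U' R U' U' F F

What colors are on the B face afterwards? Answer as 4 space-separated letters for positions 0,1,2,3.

Answer: O R O B

Derivation:
After move 1 (F): F=GGGG U=WWOO R=WRWR D=RRYY L=OYOY
After move 2 (U'): U=WOWO F=OYGG R=GGWR B=WRBB L=BBOY
After move 3 (R): R=WGRG U=WYWG F=ORGY D=RBYW B=OROB
After move 4 (U'): U=YGWW F=BBGY R=ORRG B=WGOB L=OROY
After move 5 (U'): U=GWYW F=ORGY R=BBRG B=OROB L=WGOY
After move 6 (F): F=GOYR U=GWYG R=YBWG D=RBYW L=WROB
After move 7 (F): F=YGRO U=GWBR R=YBGG D=WYYW L=WROB
Query: B face = OROB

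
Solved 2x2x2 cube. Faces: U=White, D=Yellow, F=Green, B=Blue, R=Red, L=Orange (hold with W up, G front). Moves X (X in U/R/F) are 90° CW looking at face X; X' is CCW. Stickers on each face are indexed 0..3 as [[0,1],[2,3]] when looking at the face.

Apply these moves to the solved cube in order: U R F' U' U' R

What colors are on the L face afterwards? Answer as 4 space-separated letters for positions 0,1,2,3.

After move 1 (U): U=WWWW F=RRGG R=BBRR B=OOBB L=GGOO
After move 2 (R): R=RBRB U=WRWG F=RYGY D=YBYO B=WOWB
After move 3 (F'): F=YYRG U=WRRR R=BBYB D=GOYO L=GGOW
After move 4 (U'): U=RRWR F=GGRG R=YYYB B=BBWB L=WOOW
After move 5 (U'): U=RRRW F=WORG R=GGYB B=YYWB L=BBOW
After move 6 (R): R=YGBG U=RORG F=WORO D=GWYY B=WYRB
Query: L face = BBOW

Answer: B B O W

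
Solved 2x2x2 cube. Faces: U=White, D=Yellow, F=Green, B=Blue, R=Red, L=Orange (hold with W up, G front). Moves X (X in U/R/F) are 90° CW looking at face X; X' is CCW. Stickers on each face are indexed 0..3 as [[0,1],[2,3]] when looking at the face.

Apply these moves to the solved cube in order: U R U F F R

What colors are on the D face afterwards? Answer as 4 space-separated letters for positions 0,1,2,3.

After move 1 (U): U=WWWW F=RRGG R=BBRR B=OOBB L=GGOO
After move 2 (R): R=RBRB U=WRWG F=RYGY D=YBYO B=WOWB
After move 3 (U): U=WWGR F=RBGY R=WORB B=GGWB L=RYOO
After move 4 (F): F=GRYB U=WWOY R=GORB D=RWYO L=RYOB
After move 5 (F): F=YGBR U=WWBY R=OOYB D=RGYO L=RROW
After move 6 (R): R=YOBO U=WGBR F=YGBO D=RWYG B=YGWB
Query: D face = RWYG

Answer: R W Y G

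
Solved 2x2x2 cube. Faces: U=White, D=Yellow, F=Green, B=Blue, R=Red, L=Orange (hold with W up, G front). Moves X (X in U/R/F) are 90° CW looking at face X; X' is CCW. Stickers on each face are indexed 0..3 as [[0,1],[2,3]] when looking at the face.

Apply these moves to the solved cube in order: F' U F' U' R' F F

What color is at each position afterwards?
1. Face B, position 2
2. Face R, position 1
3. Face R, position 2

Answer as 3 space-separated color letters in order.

Answer: W R W

Derivation:
After move 1 (F'): F=GGGG U=WWRR R=YRYR D=OOYY L=OWOW
After move 2 (U): U=RWRW F=YRGG R=BBYR B=OWBB L=GGOW
After move 3 (F'): F=RGYG U=RWBY R=OBOR D=GWYY L=GWOR
After move 4 (U'): U=WYRB F=GWYG R=RGOR B=OBBB L=OWOR
After move 5 (R'): R=GRRO U=WBRO F=GYYB D=GWYG B=YBWB
After move 6 (F): F=YGBY U=WBRW R=RROO D=RGYG L=OGOW
After move 7 (F): F=BYYG U=WBWG R=RRWO D=ORYG L=OROG
Query 1: B[2] = W
Query 2: R[1] = R
Query 3: R[2] = W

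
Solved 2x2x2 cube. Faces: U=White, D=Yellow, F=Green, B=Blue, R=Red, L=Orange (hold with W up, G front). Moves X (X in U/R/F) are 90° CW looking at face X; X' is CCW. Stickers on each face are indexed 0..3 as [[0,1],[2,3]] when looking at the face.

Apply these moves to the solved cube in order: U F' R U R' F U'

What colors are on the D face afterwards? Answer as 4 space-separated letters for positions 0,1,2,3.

Answer: R O Y Y

Derivation:
After move 1 (U): U=WWWW F=RRGG R=BBRR B=OOBB L=GGOO
After move 2 (F'): F=RGRG U=WWBR R=YBYR D=GOYY L=GWOW
After move 3 (R): R=YYRB U=WGBG F=RORY D=GBYO B=ROWB
After move 4 (U): U=BWGG F=YYRY R=RORB B=GWWB L=ROOW
After move 5 (R'): R=OBRR U=BWGG F=YWRG D=GYYY B=OWBB
After move 6 (F): F=RYGW U=BWWO R=GBGR D=ROYY L=RGOY
After move 7 (U'): U=WOBW F=RGGW R=RYGR B=GBBB L=OWOY
Query: D face = ROYY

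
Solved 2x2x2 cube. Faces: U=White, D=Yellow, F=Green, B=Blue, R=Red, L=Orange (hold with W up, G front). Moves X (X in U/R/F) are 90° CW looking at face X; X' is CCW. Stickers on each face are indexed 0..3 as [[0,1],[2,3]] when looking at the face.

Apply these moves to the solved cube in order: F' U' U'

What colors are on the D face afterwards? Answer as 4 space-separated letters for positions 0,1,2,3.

After move 1 (F'): F=GGGG U=WWRR R=YRYR D=OOYY L=OWOW
After move 2 (U'): U=WRWR F=OWGG R=GGYR B=YRBB L=BBOW
After move 3 (U'): U=RRWW F=BBGG R=OWYR B=GGBB L=YROW
Query: D face = OOYY

Answer: O O Y Y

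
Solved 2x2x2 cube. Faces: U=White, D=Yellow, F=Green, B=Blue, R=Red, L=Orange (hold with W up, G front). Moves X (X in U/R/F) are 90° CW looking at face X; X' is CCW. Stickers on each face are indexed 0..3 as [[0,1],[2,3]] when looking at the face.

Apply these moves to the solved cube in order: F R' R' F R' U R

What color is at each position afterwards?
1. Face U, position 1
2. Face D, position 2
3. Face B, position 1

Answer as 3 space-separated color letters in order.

After move 1 (F): F=GGGG U=WWOO R=WRWR D=RRYY L=OYOY
After move 2 (R'): R=RRWW U=WBOB F=GWGO D=RGYG B=YBRB
After move 3 (R'): R=RWRW U=WROY F=GBGB D=RWYO B=GBGB
After move 4 (F): F=GGBB U=WRYY R=OWYW D=RRYO L=OROW
After move 5 (R'): R=WWOY U=WGYG F=GRBY D=RGYB B=OBRB
After move 6 (U): U=YWGG F=WWBY R=OBOY B=ORRB L=GROW
After move 7 (R): R=OOYB U=YWGY F=WGBB D=RRYO B=GRWB
Query 1: U[1] = W
Query 2: D[2] = Y
Query 3: B[1] = R

Answer: W Y R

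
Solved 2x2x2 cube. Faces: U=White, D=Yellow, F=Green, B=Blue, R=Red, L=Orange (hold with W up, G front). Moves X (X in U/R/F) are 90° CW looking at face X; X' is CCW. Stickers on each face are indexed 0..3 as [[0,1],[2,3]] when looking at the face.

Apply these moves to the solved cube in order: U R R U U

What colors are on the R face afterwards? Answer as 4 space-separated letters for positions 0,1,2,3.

After move 1 (U): U=WWWW F=RRGG R=BBRR B=OOBB L=GGOO
After move 2 (R): R=RBRB U=WRWG F=RYGY D=YBYO B=WOWB
After move 3 (R): R=RRBB U=WYWY F=RBGO D=YWYW B=GORB
After move 4 (U): U=WWYY F=RRGO R=GOBB B=GGRB L=RBOO
After move 5 (U): U=YWYW F=GOGO R=GGBB B=RBRB L=RROO
Query: R face = GGBB

Answer: G G B B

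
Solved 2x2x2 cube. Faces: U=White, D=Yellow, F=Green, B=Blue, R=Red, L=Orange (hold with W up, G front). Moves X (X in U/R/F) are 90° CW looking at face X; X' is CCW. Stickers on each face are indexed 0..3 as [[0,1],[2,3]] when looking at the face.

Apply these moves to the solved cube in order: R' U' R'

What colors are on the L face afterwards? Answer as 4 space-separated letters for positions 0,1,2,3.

After move 1 (R'): R=RRRR U=WBWB F=GWGW D=YGYG B=YBYB
After move 2 (U'): U=BBWW F=OOGW R=GWRR B=RRYB L=YBOO
After move 3 (R'): R=WRGR U=BYWR F=OBGW D=YOYW B=GRGB
Query: L face = YBOO

Answer: Y B O O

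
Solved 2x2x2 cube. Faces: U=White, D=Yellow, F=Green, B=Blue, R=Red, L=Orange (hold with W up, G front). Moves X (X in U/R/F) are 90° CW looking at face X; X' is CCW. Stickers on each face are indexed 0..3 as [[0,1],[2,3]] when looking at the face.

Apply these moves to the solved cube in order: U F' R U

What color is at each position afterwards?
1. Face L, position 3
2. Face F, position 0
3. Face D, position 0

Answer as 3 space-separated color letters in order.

Answer: W Y G

Derivation:
After move 1 (U): U=WWWW F=RRGG R=BBRR B=OOBB L=GGOO
After move 2 (F'): F=RGRG U=WWBR R=YBYR D=GOYY L=GWOW
After move 3 (R): R=YYRB U=WGBG F=RORY D=GBYO B=ROWB
After move 4 (U): U=BWGG F=YYRY R=RORB B=GWWB L=ROOW
Query 1: L[3] = W
Query 2: F[0] = Y
Query 3: D[0] = G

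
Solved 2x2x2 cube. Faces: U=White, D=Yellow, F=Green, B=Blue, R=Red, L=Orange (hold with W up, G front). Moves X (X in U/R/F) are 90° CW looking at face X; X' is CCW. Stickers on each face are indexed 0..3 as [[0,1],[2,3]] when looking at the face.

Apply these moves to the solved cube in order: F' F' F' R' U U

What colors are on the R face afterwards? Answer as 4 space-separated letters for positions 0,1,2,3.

After move 1 (F'): F=GGGG U=WWRR R=YRYR D=OOYY L=OWOW
After move 2 (F'): F=GGGG U=WWYY R=OROR D=WWYY L=OROR
After move 3 (F'): F=GGGG U=WWOO R=WRWR D=RRYY L=OYOY
After move 4 (R'): R=RRWW U=WBOB F=GWGO D=RGYG B=YBRB
After move 5 (U): U=OWBB F=RRGO R=YBWW B=OYRB L=GWOY
After move 6 (U): U=BOBW F=YBGO R=OYWW B=GWRB L=RROY
Query: R face = OYWW

Answer: O Y W W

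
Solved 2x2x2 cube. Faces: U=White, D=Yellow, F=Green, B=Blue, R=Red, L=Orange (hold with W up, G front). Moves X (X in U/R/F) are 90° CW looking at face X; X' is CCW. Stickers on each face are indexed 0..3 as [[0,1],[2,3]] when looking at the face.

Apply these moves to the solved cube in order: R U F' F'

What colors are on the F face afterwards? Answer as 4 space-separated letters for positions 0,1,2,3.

Answer: Y G R R

Derivation:
After move 1 (R): R=RRRR U=WGWG F=GYGY D=YBYB B=WBWB
After move 2 (U): U=WWGG F=RRGY R=WBRR B=OOWB L=GYOO
After move 3 (F'): F=RYRG U=WWWR R=BBYR D=YOYB L=GGOG
After move 4 (F'): F=YGRR U=WWBY R=OBYR D=GGYB L=GROW
Query: F face = YGRR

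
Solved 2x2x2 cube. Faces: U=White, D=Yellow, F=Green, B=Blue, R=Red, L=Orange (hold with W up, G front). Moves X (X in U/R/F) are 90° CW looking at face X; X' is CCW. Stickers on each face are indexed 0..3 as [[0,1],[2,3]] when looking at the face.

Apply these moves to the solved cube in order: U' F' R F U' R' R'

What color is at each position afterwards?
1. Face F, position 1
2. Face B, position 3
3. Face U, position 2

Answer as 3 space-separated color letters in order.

After move 1 (U'): U=WWWW F=OOGG R=GGRR B=RRBB L=BBOO
After move 2 (F'): F=OGOG U=WWGR R=YGYR D=BOYY L=BWOW
After move 3 (R): R=YYRG U=WGGG F=OOOY D=BBYR B=RRWB
After move 4 (F): F=OOYO U=WGWW R=GYGG D=RYYR L=BBOB
After move 5 (U'): U=GWWW F=BBYO R=OOGG B=GYWB L=RROB
After move 6 (R'): R=OGOG U=GWWG F=BWYW D=RBYO B=RYYB
After move 7 (R'): R=GGOO U=GYWR F=BWYG D=RWYW B=OYBB
Query 1: F[1] = W
Query 2: B[3] = B
Query 3: U[2] = W

Answer: W B W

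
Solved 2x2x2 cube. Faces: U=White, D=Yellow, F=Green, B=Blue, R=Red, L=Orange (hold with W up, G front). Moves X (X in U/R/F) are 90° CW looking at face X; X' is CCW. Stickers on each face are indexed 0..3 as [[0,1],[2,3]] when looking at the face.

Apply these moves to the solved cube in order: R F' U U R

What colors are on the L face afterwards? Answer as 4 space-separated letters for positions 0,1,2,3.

After move 1 (R): R=RRRR U=WGWG F=GYGY D=YBYB B=WBWB
After move 2 (F'): F=YYGG U=WGRR R=BRYR D=OOYB L=OGOW
After move 3 (U): U=RWRG F=BRGG R=WBYR B=OGWB L=YYOW
After move 4 (U): U=RRGW F=WBGG R=OGYR B=YYWB L=BROW
After move 5 (R): R=YORG U=RBGG F=WOGB D=OWYY B=WYRB
Query: L face = BROW

Answer: B R O W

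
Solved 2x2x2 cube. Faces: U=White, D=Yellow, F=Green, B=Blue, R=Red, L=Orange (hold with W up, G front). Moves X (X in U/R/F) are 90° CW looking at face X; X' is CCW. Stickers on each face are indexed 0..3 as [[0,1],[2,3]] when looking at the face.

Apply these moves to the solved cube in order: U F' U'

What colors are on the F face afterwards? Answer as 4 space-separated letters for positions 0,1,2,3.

After move 1 (U): U=WWWW F=RRGG R=BBRR B=OOBB L=GGOO
After move 2 (F'): F=RGRG U=WWBR R=YBYR D=GOYY L=GWOW
After move 3 (U'): U=WRWB F=GWRG R=RGYR B=YBBB L=OOOW
Query: F face = GWRG

Answer: G W R G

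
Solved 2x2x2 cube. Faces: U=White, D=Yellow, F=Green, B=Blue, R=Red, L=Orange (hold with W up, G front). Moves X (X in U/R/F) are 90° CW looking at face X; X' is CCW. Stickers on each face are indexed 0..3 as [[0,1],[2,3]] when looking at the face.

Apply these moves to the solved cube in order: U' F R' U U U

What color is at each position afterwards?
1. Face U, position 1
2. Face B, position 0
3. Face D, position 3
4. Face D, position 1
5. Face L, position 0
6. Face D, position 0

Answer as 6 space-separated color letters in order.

Answer: R G O O Y R

Derivation:
After move 1 (U'): U=WWWW F=OOGG R=GGRR B=RRBB L=BBOO
After move 2 (F): F=GOGO U=WWOB R=WGWR D=RGYY L=BYOY
After move 3 (R'): R=GRWW U=WBOR F=GWGB D=ROYO B=YRGB
After move 4 (U): U=OWRB F=GRGB R=YRWW B=BYGB L=GWOY
After move 5 (U): U=ROBW F=YRGB R=BYWW B=GWGB L=GROY
After move 6 (U): U=BRWO F=BYGB R=GWWW B=GRGB L=YROY
Query 1: U[1] = R
Query 2: B[0] = G
Query 3: D[3] = O
Query 4: D[1] = O
Query 5: L[0] = Y
Query 6: D[0] = R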